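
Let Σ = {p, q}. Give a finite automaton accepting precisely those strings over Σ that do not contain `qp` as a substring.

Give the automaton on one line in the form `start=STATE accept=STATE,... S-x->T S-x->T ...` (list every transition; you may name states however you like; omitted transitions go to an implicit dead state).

start=A accept=A,B A-p->A A-q->B B-p->C B-q->B C-p->C C-q->C

This is the complement of 'contains `qp`'. Use the same substring-matching states — A through C holding how much of `qp` has just been matched — but flip the accepting set: everything except the trap C accepts.
A 3-state machine:
       p  q 
>* A   A  B 
 * B   C  B 
   C   C  C 
(> = start, * = accepting)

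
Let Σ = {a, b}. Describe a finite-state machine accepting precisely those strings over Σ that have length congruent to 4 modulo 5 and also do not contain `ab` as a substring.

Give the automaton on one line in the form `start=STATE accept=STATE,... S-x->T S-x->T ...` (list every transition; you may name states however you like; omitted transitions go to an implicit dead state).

start=S0 accept=S9,S11 S0-a->S1 S0-b->S2 S1-a->S3 S1-b->S4 S2-a->S3 S2-b->S5 S3-a->S6 S3-b->S7 S4-a->S7 S4-b->S7 S5-a->S6 S5-b->S8 S6-a->S9 S6-b->S10 S7-a->S10 S7-b->S10 S8-a->S9 S8-b->S11 S9-a->S12 S9-b->S13 S10-a->S13 S10-b->S13 S11-a->S12 S11-b->S0 S12-a->S1 S12-b->S14 S13-a->S14 S13-b->S14 S14-a->S4 S14-b->S4

Handle the two conditions separately and then intersect. The first has 5 states tracking the input length modulo 5; the second has 3 states tracking partial matches of the forbidden pattern `ab`. A product state is a pair (one from each), accepting exactly when both do.
15 states suffice.
          a    b  
>  S0     S1   S2 
   S1     S3   S4 
   S2     S3   S5 
   S3     S6   S7 
   S4     S7   S7 
   S5     S6   S8 
   S6     S9  S10 
   S7    S10  S10 
   S8     S9  S11 
 * S9    S12  S13 
   S10   S13  S13 
 * S11   S12   S0 
   S12    S1  S14 
   S13   S14  S14 
   S14    S4   S4 
(> = start, * = accepting)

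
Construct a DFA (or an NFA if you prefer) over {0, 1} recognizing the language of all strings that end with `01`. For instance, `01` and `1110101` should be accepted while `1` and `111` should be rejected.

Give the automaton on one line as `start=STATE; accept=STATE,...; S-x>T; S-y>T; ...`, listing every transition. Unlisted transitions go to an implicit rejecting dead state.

start=s0; accept=s2; s0-0>s1; s0-1>s0; s1-0>s1; s1-1>s2; s2-0>s1; s2-1>s0

Let each state record the length of the longest suffix of the input read so far that is also a prefix of `01`. s1 means the last symbol is `0`; s2 means the last 2 symbols are `01`. Accept only at s2, where the string currently ends in `01`.
        0   1  
>  s0   s1  s0 
   s1   s1  s2 
 * s2   s1  s0 
(> = start, * = accepting)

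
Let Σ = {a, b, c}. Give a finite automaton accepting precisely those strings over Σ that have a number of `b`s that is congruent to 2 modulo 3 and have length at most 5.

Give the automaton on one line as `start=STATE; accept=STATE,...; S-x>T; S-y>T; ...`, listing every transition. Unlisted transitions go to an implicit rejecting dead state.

Handle the two conditions separately and then intersect. The first has 3 states tracking the count of `b`s modulo 3; the second has 7 states tracking the input length, saturating at 6. A product state is a pair (one from each), accepting exactly when both do. Minimizing collapses redundant product states.
A 13-state machine:
          a    b    c  
>  S0     S1   S2   S1 
   S1     S3   S4   S3 
   S2     S4   S5   S4 
   S3     S6   S7   S6 
   S4     S7   S8   S7 
 * S5     S8   S6   S8 
   S6     S9  S10   S9 
   S7    S10  S11  S10 
 * S8    S11   S9  S11 
   S9     S9   S9   S9 
   S10    S9  S12   S9 
 * S11   S12   S9  S12 
 * S12    S9   S9   S9 
(> = start, * = accepting)

start=S0; accept=S5,S8,S11,S12; S0-a>S1; S0-b>S2; S0-c>S1; S1-a>S3; S1-b>S4; S1-c>S3; S2-a>S4; S2-b>S5; S2-c>S4; S3-a>S6; S3-b>S7; S3-c>S6; S4-a>S7; S4-b>S8; S4-c>S7; S5-a>S8; S5-b>S6; S5-c>S8; S6-a>S9; S6-b>S10; S6-c>S9; S7-a>S10; S7-b>S11; S7-c>S10; S8-a>S11; S8-b>S9; S8-c>S11; S9-a>S9; S9-b>S9; S9-c>S9; S10-a>S9; S10-b>S12; S10-c>S9; S11-a>S12; S11-b>S9; S11-c>S12; S12-a>S9; S12-b>S9; S12-c>S9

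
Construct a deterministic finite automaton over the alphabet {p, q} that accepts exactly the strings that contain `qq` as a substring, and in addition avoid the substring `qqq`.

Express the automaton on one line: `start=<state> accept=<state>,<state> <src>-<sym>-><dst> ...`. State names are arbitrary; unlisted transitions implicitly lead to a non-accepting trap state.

start=S0 accept=S2,S3,S5 S0-p->S0 S0-q->S1 S1-p->S0 S1-q->S2 S2-p->S3 S2-q->S4 S3-p->S3 S3-q->S5 S4-p->S4 S4-q->S4 S5-p->S3 S5-q->S2

Handle the two conditions separately and then intersect. One (3 states) tracks whether and how much of `qq` has been seen; the other (4 states) tracks partial matches of the forbidden pattern `qqq`. Each combined state is a pair, one component from each; accept when both components accept.
A 6-state machine:
        p   q  
>  S0   S0  S1 
   S1   S0  S2 
 * S2   S3  S4 
 * S3   S3  S5 
   S4   S4  S4 
 * S5   S3  S2 
(> = start, * = accepting)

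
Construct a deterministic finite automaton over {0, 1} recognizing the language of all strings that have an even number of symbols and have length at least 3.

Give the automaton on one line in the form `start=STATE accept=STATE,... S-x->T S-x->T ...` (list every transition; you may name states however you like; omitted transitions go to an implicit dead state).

Build one automaton per condition and run them in lockstep. The first has 2 states tracking the input length modulo 2; the second has 5 states tracking the input length, saturating at 4. A product state is a pair (one from each), accepting exactly when both do.
With 6 states:
        0   1  
>  q0   q1  q1 
   q1   q2  q2 
   q2   q3  q3 
   q3   q4  q4 
 * q4   q5  q5 
   q5   q4  q4 
(> = start, * = accepting)

start=q0 accept=q4 q0-0->q1 q0-1->q1 q1-0->q2 q1-1->q2 q2-0->q3 q2-1->q3 q3-0->q4 q3-1->q4 q4-0->q5 q4-1->q5 q5-0->q4 q5-1->q4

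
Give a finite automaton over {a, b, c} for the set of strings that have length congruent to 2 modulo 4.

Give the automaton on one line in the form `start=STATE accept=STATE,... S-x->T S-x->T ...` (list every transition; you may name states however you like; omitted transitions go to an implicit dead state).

start=S0 accept=S2 S0-a->S1 S0-b->S1 S0-c->S1 S1-a->S2 S1-b->S2 S1-c->S2 S2-a->S3 S2-b->S3 S2-c->S3 S3-a->S0 S3-b->S0 S3-c->S0

Only the length mod 4 matters, so use a 4-cycle: from any state, every input symbol moves to the next state, wrapping S3 back to S0. Mark S2 accepting.
With 4 states:
        a   b   c  
>  S0   S1  S1  S1 
   S1   S2  S2  S2 
 * S2   S3  S3  S3 
   S3   S0  S0  S0 
(> = start, * = accepting)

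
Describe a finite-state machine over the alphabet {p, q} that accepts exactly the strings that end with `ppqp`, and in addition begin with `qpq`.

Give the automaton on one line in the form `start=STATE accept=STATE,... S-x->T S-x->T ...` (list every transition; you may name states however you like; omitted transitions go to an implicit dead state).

start=S0 accept=S8 S0-p->S1 S0-q->S2 S1-p->S1 S1-q->S1 S2-p->S3 S2-q->S1 S3-p->S1 S3-q->S4 S4-p->S5 S4-q->S4 S5-p->S6 S5-q->S4 S6-p->S6 S6-q->S7 S7-p->S8 S7-q->S4 S8-p->S6 S8-q->S4

Run two small machines in parallel and take their product. One (5 states) tracks how much of the suffix `ppqp` has currently been matched; the other (5 states) tracks whether the input so far still matches the prefix `qpq`. Each combined state is a pair, one component from each; accept when both components accept. After merging equivalent states the machine shrinks.
        p   q  
>  S0   S1  S2 
   S1   S1  S1 
   S2   S3  S1 
   S3   S1  S4 
   S4   S5  S4 
   S5   S6  S4 
   S6   S6  S7 
   S7   S8  S4 
 * S8   S6  S4 
(> = start, * = accepting)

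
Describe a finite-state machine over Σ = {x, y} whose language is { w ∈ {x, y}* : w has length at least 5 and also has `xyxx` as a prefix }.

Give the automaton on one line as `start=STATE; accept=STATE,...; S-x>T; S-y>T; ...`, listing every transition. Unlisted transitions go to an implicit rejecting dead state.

start=q0; accept=q6; q0-x>q1; q0-y>q2; q1-x>q2; q1-y>q3; q2-x>q2; q2-y>q2; q3-x>q4; q3-y>q2; q4-x>q5; q4-y>q2; q5-x>q6; q5-y>q6; q6-x>q6; q6-y>q6

Run two small machines in parallel and take their product. One (7 states) tracks the input length, saturating at 6; the other (6 states) tracks whether the input so far still matches the prefix `xyxx`. Each combined state is a pair, one component from each; accept when both components accept. Minimizing collapses redundant product states.
7 states suffice.
        x   y  
>  q0   q1  q2 
   q1   q2  q3 
   q2   q2  q2 
   q3   q4  q2 
   q4   q5  q2 
   q5   q6  q6 
 * q6   q6  q6 
(> = start, * = accepting)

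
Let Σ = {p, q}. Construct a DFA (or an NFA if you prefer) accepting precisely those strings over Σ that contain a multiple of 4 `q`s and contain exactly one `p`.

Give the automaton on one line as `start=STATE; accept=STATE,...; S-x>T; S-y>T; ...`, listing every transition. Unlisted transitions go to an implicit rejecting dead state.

Run two small machines in parallel and take their product. One (4 states) tracks the count of `q`s modulo 4; the other (3 states) tracks the count of `p`s, saturating at 2. Each combined state is a pair, one component from each; accept when both components accept. Minimizing collapses redundant product states.
With 9 states:
        p   q  
>  S0   S1  S2 
 * S1   S3  S4 
   S2   S4  S5 
   S3   S3  S3 
   S4   S3  S6 
   S5   S6  S7 
   S6   S3  S8 
   S7   S8  S0 
   S8   S3  S1 
(> = start, * = accepting)

start=S0; accept=S1; S0-p>S1; S0-q>S2; S1-p>S3; S1-q>S4; S2-p>S4; S2-q>S5; S3-p>S3; S3-q>S3; S4-p>S3; S4-q>S6; S5-p>S6; S5-q>S7; S6-p>S3; S6-q>S8; S7-p>S8; S7-q>S0; S8-p>S3; S8-q>S1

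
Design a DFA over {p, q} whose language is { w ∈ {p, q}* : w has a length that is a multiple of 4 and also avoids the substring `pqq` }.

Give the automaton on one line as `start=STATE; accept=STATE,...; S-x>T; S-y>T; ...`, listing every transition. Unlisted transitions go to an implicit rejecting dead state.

start=A; accept=A,K,L; A-p>B; A-q>C; B-p>D; B-q>E; C-p>D; C-q>F; D-p>G; D-q>H; E-p>G; E-q>I; F-p>G; F-q>J; G-p>K; G-q>L; H-p>K; H-q>M; I-p>M; I-q>M; J-p>K; J-q>A; K-p>B; K-q>N; L-p>B; L-q>O; M-p>O; M-q>O; N-p>D; N-q>P; O-p>P; O-q>P; P-p>I; P-q>I

Run two small machines in parallel and take their product. One (4 states) tracks the input length modulo 4; the other (4 states) tracks partial matches of the forbidden pattern `pqq`. Each combined state is a pair, one component from each; accept when both components accept.
With 16 states:
       p  q 
>* A   B  C 
   B   D  E 
   C   D  F 
   D   G  H 
   E   G  I 
   F   G  J 
   G   K  L 
   H   K  M 
   I   M  M 
   J   K  A 
 * K   B  N 
 * L   B  O 
   M   O  O 
   N   D  P 
   O   P  P 
   P   I  I 
(> = start, * = accepting)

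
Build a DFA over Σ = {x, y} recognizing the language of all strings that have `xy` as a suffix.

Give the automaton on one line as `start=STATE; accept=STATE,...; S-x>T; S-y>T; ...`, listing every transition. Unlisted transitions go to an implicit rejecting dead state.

Let each state record the length of the longest suffix of the input read so far that is also a prefix of `xy`. S1 means the last symbol is `x`; S2 means the last 2 symbols are `xy`. Accept only at S2, where the string currently ends in `xy`.
A 3-state machine:
        x   y  
>  S0   S1  S0 
   S1   S1  S2 
 * S2   S1  S0 
(> = start, * = accepting)

start=S0; accept=S2; S0-x>S1; S0-y>S0; S1-x>S1; S1-y>S2; S2-x>S1; S2-y>S0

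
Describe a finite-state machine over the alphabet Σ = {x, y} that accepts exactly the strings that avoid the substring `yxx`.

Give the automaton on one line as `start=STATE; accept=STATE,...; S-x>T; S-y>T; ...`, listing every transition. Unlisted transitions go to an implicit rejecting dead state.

start=q0; accept=q0,q1,q2; q0-x>q0; q0-y>q1; q1-x>q2; q1-y>q1; q2-x>q3; q2-y>q1; q3-x>q3; q3-y>q3

This is the complement of 'contains `yxx`'. Use the same substring-matching states — q0 through q3 holding how much of `yxx` has just been matched — but flip the accepting set: everything except the trap q3 accepts.
A 4-state machine:
        x   y  
>* q0   q0  q1 
 * q1   q2  q1 
 * q2   q3  q1 
   q3   q3  q3 
(> = start, * = accepting)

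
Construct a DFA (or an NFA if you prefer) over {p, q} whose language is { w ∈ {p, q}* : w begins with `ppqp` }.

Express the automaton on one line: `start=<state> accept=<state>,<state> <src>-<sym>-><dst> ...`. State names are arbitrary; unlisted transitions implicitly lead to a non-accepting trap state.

Check the first 4 symbols one by one: S0 through S3 record how many have matched `ppqp` so far; any wrong symbol goes to the dead state S5. After all 4 match we enter the accepting sink S4.
6 states suffice.
        p   q  
>  S0   S1  S5 
   S1   S2  S5 
   S2   S5  S3 
   S3   S4  S5 
 * S4   S4  S4 
   S5   S5  S5 
(> = start, * = accepting)

start=S0 accept=S4 S0-p->S1 S0-q->S5 S1-p->S2 S1-q->S5 S2-p->S5 S2-q->S3 S3-p->S4 S3-q->S5 S4-p->S4 S4-q->S4 S5-p->S5 S5-q->S5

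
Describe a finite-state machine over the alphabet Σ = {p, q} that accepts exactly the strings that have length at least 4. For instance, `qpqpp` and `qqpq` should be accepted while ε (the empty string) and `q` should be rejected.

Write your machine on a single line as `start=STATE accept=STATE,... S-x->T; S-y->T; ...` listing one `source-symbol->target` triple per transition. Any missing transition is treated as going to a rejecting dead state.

start=A; accept=E,F; A-p->B; A-q->B; B-p->C; B-q->C; C-p->D; C-q->D; D-p->E; D-q->E; E-p->F; E-q->F; F-p->F; F-q->F

We only need to distinguish lengths 0, 1, …, 4, and '>4'. Chain A → B → C → D → E → F on every symbol, with F looping. Accepting states: {E, F}.
6 states suffice.
       p  q 
>  A   B  B 
   B   C  C 
   C   D  D 
   D   E  E 
 * E   F  F 
 * F   F  F 
(> = start, * = accepting)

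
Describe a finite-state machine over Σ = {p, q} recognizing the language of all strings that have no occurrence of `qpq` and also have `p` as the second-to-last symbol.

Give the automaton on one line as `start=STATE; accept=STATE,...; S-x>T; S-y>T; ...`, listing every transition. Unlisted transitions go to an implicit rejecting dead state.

Handle the two conditions separately and then intersect. One (4 states) tracks partial matches of the forbidden pattern `qpq`; the other (7 states) tracks the last 2 symbols read. Each combined state is a pair, one component from each; accept when both components accept.
An 11-state machine:
          p    q  
>  S0     S1   S2 
   S1     S3   S4 
   S2     S5   S6 
 * S3     S3   S4 
 * S4     S5   S6 
   S5     S3   S7 
   S6     S5   S6 
   S7     S8   S9 
   S8    S10   S7 
   S9     S8   S9 
   S10   S10   S7 
(> = start, * = accepting)

start=S0; accept=S3,S4; S0-p>S1; S0-q>S2; S1-p>S3; S1-q>S4; S2-p>S5; S2-q>S6; S3-p>S3; S3-q>S4; S4-p>S5; S4-q>S6; S5-p>S3; S5-q>S7; S6-p>S5; S6-q>S6; S7-p>S8; S7-q>S9; S8-p>S10; S8-q>S7; S9-p>S8; S9-q>S9; S10-p>S10; S10-q>S7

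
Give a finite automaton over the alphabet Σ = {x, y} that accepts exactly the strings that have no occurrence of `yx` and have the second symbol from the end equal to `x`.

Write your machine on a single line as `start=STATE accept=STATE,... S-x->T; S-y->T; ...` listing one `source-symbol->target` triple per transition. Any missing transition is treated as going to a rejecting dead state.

Handle the two conditions separately and then intersect. The first has 3 states tracking partial matches of the forbidden pattern `yx`; the second has 7 states tracking the last 2 symbols read. A product state is a pair (one from each), accepting exactly when both do.
A 10-state machine:
        x   y  
>  s0   s1  s2 
   s1   s3  s4 
   s2   s5  s6 
 * s3   s3  s4 
 * s4   s5  s6 
   s5   s7  s8 
   s6   s5  s6 
   s7   s7  s8 
   s8   s5  s9 
   s9   s5  s9 
(> = start, * = accepting)

start=s0; accept=s3,s4; s0-x->s1; s0-y->s2; s1-x->s3; s1-y->s4; s2-x->s5; s2-y->s6; s3-x->s3; s3-y->s4; s4-x->s5; s4-y->s6; s5-x->s7; s5-y->s8; s6-x->s5; s6-y->s6; s7-x->s7; s7-y->s8; s8-x->s5; s8-y->s9; s9-x->s5; s9-y->s9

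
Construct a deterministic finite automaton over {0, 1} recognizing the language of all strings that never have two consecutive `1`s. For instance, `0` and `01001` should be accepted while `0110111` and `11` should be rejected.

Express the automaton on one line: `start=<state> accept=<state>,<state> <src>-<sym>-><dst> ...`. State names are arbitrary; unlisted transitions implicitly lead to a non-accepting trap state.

start=S0 accept=S0,S1 S0-0->S0 S0-1->S1 S1-0->S0 S1-1->S2 S2-0->S2 S2-1->S2

Track partial matches of the forbidden pattern `11`. State S2 is a dead state reached once `11` has occurred; every other state accepts. S0 means no part of `11` is currently matched.
A 3-state machine:
        0   1  
>* S0   S0  S1 
 * S1   S0  S2 
   S2   S2  S2 
(> = start, * = accepting)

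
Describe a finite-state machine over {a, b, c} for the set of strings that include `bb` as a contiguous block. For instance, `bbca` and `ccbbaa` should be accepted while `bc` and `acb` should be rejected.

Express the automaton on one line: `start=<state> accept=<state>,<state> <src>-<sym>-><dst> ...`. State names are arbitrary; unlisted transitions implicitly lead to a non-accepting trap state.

start=S0 accept=S2 S0-a->S0 S0-b->S1 S0-c->S0 S1-a->S0 S1-b->S2 S1-c->S0 S2-a->S2 S2-b->S2 S2-c->S2

Track how much of `bb` has been matched so far: state S0 is no progress, S2 is the absorbing accept state reached once `bb` has occurred. Intermediate states record partial matches; on a mismatch, fall back to the longest reusable overlap.
With 3 states:
        a   b   c  
>  S0   S0  S1  S0 
   S1   S0  S2  S0 
 * S2   S2  S2  S2 
(> = start, * = accepting)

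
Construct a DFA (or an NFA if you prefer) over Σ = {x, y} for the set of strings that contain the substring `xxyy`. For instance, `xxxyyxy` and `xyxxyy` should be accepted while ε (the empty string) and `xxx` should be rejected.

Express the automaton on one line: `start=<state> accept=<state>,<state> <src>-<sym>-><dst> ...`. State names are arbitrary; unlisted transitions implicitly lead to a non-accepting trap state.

Track how much of `xxyy` has been matched so far: state A is no progress, E is the absorbing accept state reached once `xxyy` has occurred. Intermediate states record partial matches; on a mismatch, fall back to the longest reusable overlap.
A 5-state machine:
       x  y 
>  A   B  A 
   B   C  A 
   C   C  D 
   D   B  E 
 * E   E  E 
(> = start, * = accepting)

start=A accept=E A-x->B A-y->A B-x->C B-y->A C-x->C C-y->D D-x->B D-y->E E-x->E E-y->E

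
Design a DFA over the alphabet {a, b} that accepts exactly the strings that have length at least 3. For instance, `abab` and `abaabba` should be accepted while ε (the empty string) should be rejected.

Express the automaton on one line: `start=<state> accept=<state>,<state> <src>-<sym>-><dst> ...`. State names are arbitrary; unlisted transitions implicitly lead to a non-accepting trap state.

We only need to distinguish lengths 0, 1, …, 3, and '>3'. Chain S0 → S1 → S2 → S3 → S4 on every symbol, with S4 looping. Accepting states: {S3, S4}.
5 states suffice.
        a   b  
>  S0   S1  S1 
   S1   S2  S2 
   S2   S3  S3 
 * S3   S4  S4 
 * S4   S4  S4 
(> = start, * = accepting)

start=S0 accept=S3,S4 S0-a->S1 S0-b->S1 S1-a->S2 S1-b->S2 S2-a->S3 S2-b->S3 S3-a->S4 S3-b->S4 S4-a->S4 S4-b->S4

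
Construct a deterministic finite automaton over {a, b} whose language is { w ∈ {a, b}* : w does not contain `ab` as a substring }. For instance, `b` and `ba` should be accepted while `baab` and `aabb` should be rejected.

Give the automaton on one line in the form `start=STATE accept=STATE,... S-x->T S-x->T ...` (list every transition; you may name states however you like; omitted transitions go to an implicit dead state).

start=q0 accept=q0,q1 q0-a->q1 q0-b->q0 q1-a->q1 q1-b->q2 q2-a->q2 q2-b->q2

Track partial matches of the forbidden pattern `ab`. State q2 is a dead state reached once `ab` has occurred; every other state accepts. q0 means no part of `ab` is currently matched.
A 3-state machine:
        a   b  
>* q0   q1  q0 
 * q1   q1  q2 
   q2   q2  q2 
(> = start, * = accepting)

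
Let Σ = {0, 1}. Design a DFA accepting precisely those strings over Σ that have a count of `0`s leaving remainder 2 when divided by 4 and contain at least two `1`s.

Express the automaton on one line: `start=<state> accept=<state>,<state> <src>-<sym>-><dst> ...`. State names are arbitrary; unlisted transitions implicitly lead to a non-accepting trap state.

start=q0 accept=q11,q14 q0-0->q1 q0-1->q2 q1-0->q3 q1-1->q4 q2-0->q4 q2-1->q5 q3-0->q6 q3-1->q7 q4-0->q7 q4-1->q8 q5-0->q8 q5-1->q9 q6-0->q0 q6-1->q10 q7-0->q10 q7-1->q11 q8-0->q11 q8-1->q12 q9-0->q12 q9-1->q9 q10-0->q2 q10-1->q13 q11-0->q13 q11-1->q14 q12-0->q14 q12-1->q12 q13-0->q5 q13-1->q15 q14-0->q15 q14-1->q14 q15-0->q9 q15-1->q15

Handle the two conditions separately and then intersect. One (4 states) tracks the count of `0`s modulo 4; the other (4 states) tracks the count of `1`s, saturating at 3. Each combined state is a pair, one component from each; accept when both components accept.
With 16 states:
          0    1  
>  q0     q1   q2 
   q1     q3   q4 
   q2     q4   q5 
   q3     q6   q7 
   q4     q7   q8 
   q5     q8   q9 
   q6     q0  q10 
   q7    q10  q11 
   q8    q11  q12 
   q9    q12   q9 
   q10    q2  q13 
 * q11   q13  q14 
   q12   q14  q12 
   q13    q5  q15 
 * q14   q15  q14 
   q15    q9  q15 
(> = start, * = accepting)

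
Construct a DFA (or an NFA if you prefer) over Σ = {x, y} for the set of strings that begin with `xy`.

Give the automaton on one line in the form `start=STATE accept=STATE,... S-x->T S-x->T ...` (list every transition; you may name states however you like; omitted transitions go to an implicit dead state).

Check the first 2 symbols one by one: S0 through S1 record how many have matched `xy` so far; any wrong symbol goes to the dead state S3. After all 2 match we enter the accepting sink S2.
With 4 states:
        x   y  
>  S0   S1  S3 
   S1   S3  S2 
 * S2   S2  S2 
   S3   S3  S3 
(> = start, * = accepting)

start=S0 accept=S2 S0-x->S1 S0-y->S3 S1-x->S3 S1-y->S2 S2-x->S2 S2-y->S2 S3-x->S3 S3-y->S3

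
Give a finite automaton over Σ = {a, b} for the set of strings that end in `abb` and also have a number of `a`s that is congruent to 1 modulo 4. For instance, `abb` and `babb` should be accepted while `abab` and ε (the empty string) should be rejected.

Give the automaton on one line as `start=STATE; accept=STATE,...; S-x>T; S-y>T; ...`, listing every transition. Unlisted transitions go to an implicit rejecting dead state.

start=s0; accept=s5; s0-a>s1; s0-b>s0; s1-a>s2; s1-b>s3; s2-a>s4; s2-b>s2; s3-a>s2; s3-b>s5; s4-a>s0; s4-b>s4; s5-a>s2; s5-b>s6; s6-a>s2; s6-b>s6

Handle the two conditions separately and then intersect. The first has 4 states tracking how much of the suffix `abb` has currently been matched; the second has 4 states tracking the count of `a`s modulo 4. A product state is a pair (one from each), accepting exactly when both do. After merging equivalent states the machine shrinks.
7 states suffice.
        a   b  
>  s0   s1  s0 
   s1   s2  s3 
   s2   s4  s2 
   s3   s2  s5 
   s4   s0  s4 
 * s5   s2  s6 
   s6   s2  s6 
(> = start, * = accepting)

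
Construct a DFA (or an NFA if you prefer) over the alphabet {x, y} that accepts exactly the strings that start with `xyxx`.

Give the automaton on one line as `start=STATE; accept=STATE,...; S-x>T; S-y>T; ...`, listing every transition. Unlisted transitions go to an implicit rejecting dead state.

start=q0; accept=q4; q0-x>q1; q0-y>q5; q1-x>q5; q1-y>q2; q2-x>q3; q2-y>q5; q3-x>q4; q3-y>q5; q4-x>q4; q4-y>q4; q5-x>q5; q5-y>q5

Check the first 4 symbols one by one: q0 through q3 record how many have matched `xyxx` so far; any wrong symbol goes to the dead state q5. After all 4 match we enter the accepting sink q4.
A 6-state machine:
        x   y  
>  q0   q1  q5 
   q1   q5  q2 
   q2   q3  q5 
   q3   q4  q5 
 * q4   q4  q4 
   q5   q5  q5 
(> = start, * = accepting)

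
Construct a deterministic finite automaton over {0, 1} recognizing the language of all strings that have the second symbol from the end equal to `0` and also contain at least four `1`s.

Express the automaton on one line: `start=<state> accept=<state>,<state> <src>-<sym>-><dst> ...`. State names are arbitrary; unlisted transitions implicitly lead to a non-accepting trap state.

Build one automaton per condition and run them in lockstep. The first has 7 states tracking the last 2 symbols read; the second has 6 states tracking the count of `1`s, saturating at 5. A product state is a pair (one from each), accepting exactly when both do. Equivalent product states are then merged.
        0   1  
>  s0   s0  s1 
   s1   s1  s2 
   s2   s2  s3 
   s3   s4  s5 
   s4   s4  s6 
   s5   s7  s5 
 * s6   s7  s5 
   s7   s8  s6 
 * s8   s8  s6 
(> = start, * = accepting)

start=s0 accept=s6,s8 s0-0->s0 s0-1->s1 s1-0->s1 s1-1->s2 s2-0->s2 s2-1->s3 s3-0->s4 s3-1->s5 s4-0->s4 s4-1->s6 s5-0->s7 s5-1->s5 s6-0->s7 s6-1->s5 s7-0->s8 s7-1->s6 s8-0->s8 s8-1->s6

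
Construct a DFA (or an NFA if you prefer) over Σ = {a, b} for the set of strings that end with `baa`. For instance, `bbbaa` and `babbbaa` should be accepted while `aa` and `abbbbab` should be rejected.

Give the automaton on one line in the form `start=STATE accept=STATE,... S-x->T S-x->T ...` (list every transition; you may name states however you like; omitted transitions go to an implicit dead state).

start=q0 accept=q3 q0-a->q0 q0-b->q1 q1-a->q2 q1-b->q1 q2-a->q3 q2-b->q1 q3-a->q0 q3-b->q1

Let each state record the length of the longest suffix of the input read so far that is also a prefix of `baa`. q1 means the last symbol is `b`; q2 means the last 2 symbols are `ba`; q3 means the last 3 symbols are `baa`. Accept only at q3, where the string currently ends in `baa`.
4 states suffice.
        a   b  
>  q0   q0  q1 
   q1   q2  q1 
   q2   q3  q1 
 * q3   q0  q1 
(> = start, * = accepting)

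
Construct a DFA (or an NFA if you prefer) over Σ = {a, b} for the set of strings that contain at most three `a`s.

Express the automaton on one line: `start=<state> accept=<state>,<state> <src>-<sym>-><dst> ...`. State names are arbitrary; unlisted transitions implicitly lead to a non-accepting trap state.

Count `a`s, saturating at 4: states s0 through s3 mean 0 through 3 `a`s seen; s4 means more than 3. Each `a` increments (capped at s4); other symbols loop. Accept from {s0, s1, s2, s3}.
5 states suffice.
        a   b  
>* s0   s1  s0 
 * s1   s2  s1 
 * s2   s3  s2 
 * s3   s4  s3 
   s4   s4  s4 
(> = start, * = accepting)

start=s0 accept=s0,s1,s2,s3 s0-a->s1 s0-b->s0 s1-a->s2 s1-b->s1 s2-a->s3 s2-b->s2 s3-a->s4 s3-b->s3 s4-a->s4 s4-b->s4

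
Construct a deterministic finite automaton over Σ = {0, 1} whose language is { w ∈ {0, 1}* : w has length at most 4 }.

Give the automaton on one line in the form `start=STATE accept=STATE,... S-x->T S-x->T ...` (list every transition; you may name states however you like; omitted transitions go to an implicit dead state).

Count input length up to 5: every symbol moves from q0 toward q5, which means 'more than 4' and absorbs. Accept from {q0, q1, q2, q3, q4}.
A 6-state machine:
        0   1  
>* q0   q1  q1 
 * q1   q2  q2 
 * q2   q3  q3 
 * q3   q4  q4 
 * q4   q5  q5 
   q5   q5  q5 
(> = start, * = accepting)

start=q0 accept=q0,q1,q2,q3,q4 q0-0->q1 q0-1->q1 q1-0->q2 q1-1->q2 q2-0->q3 q2-1->q3 q3-0->q4 q3-1->q4 q4-0->q5 q4-1->q5 q5-0->q5 q5-1->q5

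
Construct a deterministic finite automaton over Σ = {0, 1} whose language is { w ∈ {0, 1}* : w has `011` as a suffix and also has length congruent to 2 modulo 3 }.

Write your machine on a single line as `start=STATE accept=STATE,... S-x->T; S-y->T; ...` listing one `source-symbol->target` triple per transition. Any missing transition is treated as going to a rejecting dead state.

Handle the two conditions separately and then intersect. The first has 4 states tracking how much of the suffix `011` has currently been matched; the second has 3 states tracking the input length modulo 3. A product state is a pair (one from each), accepting exactly when both do. Minimizing collapses redundant product states.
        0   1  
>  S0   S1  S1 
   S1   S2  S2 
   S2   S3  S0 
   S3   S1  S4 
   S4   S2  S5 
 * S5   S3  S0 
(> = start, * = accepting)

start=S0; accept=S5; S0-0->S1; S0-1->S1; S1-0->S2; S1-1->S2; S2-0->S3; S2-1->S0; S3-0->S1; S3-1->S4; S4-0->S2; S4-1->S5; S5-0->S3; S5-1->S0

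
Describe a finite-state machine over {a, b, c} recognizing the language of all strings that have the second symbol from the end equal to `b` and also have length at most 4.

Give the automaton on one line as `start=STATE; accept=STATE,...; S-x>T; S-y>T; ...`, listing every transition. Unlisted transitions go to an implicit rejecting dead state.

start=s0; accept=s5,s6,s9,s10; s0-a>s1; s0-b>s2; s0-c>s1; s1-a>s3; s1-b>s4; s1-c>s3; s2-a>s5; s2-b>s6; s2-c>s5; s3-a>s7; s3-b>s8; s3-c>s7; s4-a>s9; s4-b>s10; s4-c>s9; s5-a>s7; s5-b>s8; s5-c>s7; s6-a>s9; s6-b>s10; s6-c>s9; s7-a>s7; s7-b>s7; s7-c>s7; s8-a>s9; s8-b>s9; s8-c>s9; s9-a>s7; s9-b>s7; s9-c>s7; s10-a>s9; s10-b>s9; s10-c>s9

Handle the two conditions separately and then intersect. The first has 13 states tracking the last 2 symbols read; the second has 6 states tracking the input length, saturating at 5. A product state is a pair (one from each), accepting exactly when both do. After merging equivalent states the machine shrinks.
With 11 states:
          a    b    c  
>  s0     s1   s2   s1 
   s1     s3   s4   s3 
   s2     s5   s6   s5 
   s3     s7   s8   s7 
   s4     s9  s10   s9 
 * s5     s7   s8   s7 
 * s6     s9  s10   s9 
   s7     s7   s7   s7 
   s8     s9   s9   s9 
 * s9     s7   s7   s7 
 * s10    s9   s9   s9 
(> = start, * = accepting)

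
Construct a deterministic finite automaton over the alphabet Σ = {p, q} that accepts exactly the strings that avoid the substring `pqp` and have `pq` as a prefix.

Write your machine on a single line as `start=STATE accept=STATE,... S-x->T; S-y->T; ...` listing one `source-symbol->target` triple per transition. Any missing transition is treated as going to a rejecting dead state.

Handle the two conditions separately and then intersect. The first has 4 states tracking partial matches of the forbidden pattern `pqp`; the second has 4 states tracking whether the input so far still matches the prefix `pq`. A product state is a pair (one from each), accepting exactly when both do.
10 states suffice.
        p   q  
>  s0   s1  s2 
   s1   s3  s4 
   s2   s3  s2 
   s3   s3  s5 
 * s4   s6  s7 
   s5   s8  s2 
   s6   s6  s6 
 * s7   s9  s7 
   s8   s8  s8 
 * s9   s9  s4 
(> = start, * = accepting)

start=s0; accept=s4,s7,s9; s0-p->s1; s0-q->s2; s1-p->s3; s1-q->s4; s2-p->s3; s2-q->s2; s3-p->s3; s3-q->s5; s4-p->s6; s4-q->s7; s5-p->s8; s5-q->s2; s6-p->s6; s6-q->s6; s7-p->s9; s7-q->s7; s8-p->s8; s8-q->s8; s9-p->s9; s9-q->s4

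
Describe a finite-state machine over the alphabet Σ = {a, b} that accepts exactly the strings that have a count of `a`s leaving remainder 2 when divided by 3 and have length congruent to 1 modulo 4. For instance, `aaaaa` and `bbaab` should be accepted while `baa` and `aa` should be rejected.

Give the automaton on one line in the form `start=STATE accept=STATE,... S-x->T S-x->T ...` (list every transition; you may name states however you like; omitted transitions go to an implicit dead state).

Build one automaton per condition and run them in lockstep. One (3 states) tracks the count of `a`s modulo 3; the other (4 states) tracks the input length modulo 4. Each combined state is a pair, one component from each; accept when both components accept.
With 12 states:
          a    b  
>  q0     q1   q2 
   q1     q3   q4 
   q2     q4   q5 
   q3     q6   q7 
   q4     q7   q8 
   q5     q8   q6 
   q6     q9   q0 
   q7     q0  q10 
   q8    q10   q9 
   q9    q11   q1 
   q10    q2  q11 
 * q11    q5   q3 
(> = start, * = accepting)

start=q0 accept=q11 q0-a->q1 q0-b->q2 q1-a->q3 q1-b->q4 q2-a->q4 q2-b->q5 q3-a->q6 q3-b->q7 q4-a->q7 q4-b->q8 q5-a->q8 q5-b->q6 q6-a->q9 q6-b->q0 q7-a->q0 q7-b->q10 q8-a->q10 q8-b->q9 q9-a->q11 q9-b->q1 q10-a->q2 q10-b->q11 q11-a->q5 q11-b->q3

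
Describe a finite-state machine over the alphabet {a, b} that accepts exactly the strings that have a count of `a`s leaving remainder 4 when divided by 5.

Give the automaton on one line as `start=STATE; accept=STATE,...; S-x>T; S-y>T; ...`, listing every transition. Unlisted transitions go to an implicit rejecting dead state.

The only thing that matters is how many `a`s have appeared, reduced mod 5. Use one state per residue: q0 for 0, …, q4 for 4. Reading `a` moves to the next residue; anything else stays put. q4 is accepting.
5 states suffice.
        a   b  
>  q0   q1  q0 
   q1   q2  q1 
   q2   q3  q2 
   q3   q4  q3 
 * q4   q0  q4 
(> = start, * = accepting)

start=q0; accept=q4; q0-a>q1; q0-b>q0; q1-a>q2; q1-b>q1; q2-a>q3; q2-b>q2; q3-a>q4; q3-b>q3; q4-a>q0; q4-b>q4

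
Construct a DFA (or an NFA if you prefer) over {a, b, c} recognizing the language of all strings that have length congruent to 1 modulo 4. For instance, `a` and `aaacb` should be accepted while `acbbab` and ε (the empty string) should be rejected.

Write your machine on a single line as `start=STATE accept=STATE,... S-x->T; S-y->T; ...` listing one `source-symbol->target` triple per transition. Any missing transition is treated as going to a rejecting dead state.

Count input length modulo 4: every symbol advances one step around the cycle q0 → q1 → q2 → q3 → q0. Accept at q1.
4 states suffice.
        a   b   c  
>  q0   q1  q1  q1 
 * q1   q2  q2  q2 
   q2   q3  q3  q3 
   q3   q0  q0  q0 
(> = start, * = accepting)

start=q0; accept=q1; q0-a->q1; q0-b->q1; q0-c->q1; q1-a->q2; q1-b->q2; q1-c->q2; q2-a->q3; q2-b->q3; q2-c->q3; q3-a->q0; q3-b->q0; q3-c->q0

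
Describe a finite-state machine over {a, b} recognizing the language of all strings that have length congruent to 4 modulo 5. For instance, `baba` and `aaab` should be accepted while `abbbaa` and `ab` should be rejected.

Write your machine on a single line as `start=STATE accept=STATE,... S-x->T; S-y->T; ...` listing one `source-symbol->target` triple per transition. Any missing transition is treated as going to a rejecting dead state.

Only the length mod 5 matters, so use a 5-cycle: from any state, every input symbol moves to the next state, wrapping q4 back to q0. Mark q4 accepting.
A 5-state machine:
        a   b  
>  q0   q1  q1 
   q1   q2  q2 
   q2   q3  q3 
   q3   q4  q4 
 * q4   q0  q0 
(> = start, * = accepting)

start=q0; accept=q4; q0-a->q1; q0-b->q1; q1-a->q2; q1-b->q2; q2-a->q3; q2-b->q3; q3-a->q4; q3-b->q4; q4-a->q0; q4-b->q0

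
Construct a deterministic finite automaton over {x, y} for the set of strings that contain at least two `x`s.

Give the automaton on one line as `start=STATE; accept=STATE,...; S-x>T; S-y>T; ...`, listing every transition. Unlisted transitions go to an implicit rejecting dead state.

Only the number of `x`s matters, and only up to 3. Make a chain q0 → q1 → q2 → q3 advanced by each `x` (with q3 absorbing); every other symbol self-loops. The accepting set is {q2, q3}.
4 states suffice.
        x   y  
>  q0   q1  q0 
   q1   q2  q1 
 * q2   q3  q2 
 * q3   q3  q3 
(> = start, * = accepting)

start=q0; accept=q2,q3; q0-x>q1; q0-y>q0; q1-x>q2; q1-y>q1; q2-x>q3; q2-y>q2; q3-x>q3; q3-y>q3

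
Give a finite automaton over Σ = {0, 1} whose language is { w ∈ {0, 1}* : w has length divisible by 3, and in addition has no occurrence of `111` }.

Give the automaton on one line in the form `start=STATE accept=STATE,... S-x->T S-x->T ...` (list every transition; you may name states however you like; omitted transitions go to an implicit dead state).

Handle the two conditions separately and then intersect. The first has 3 states tracking the input length modulo 3; the second has 4 states tracking partial matches of the forbidden pattern `111`. A product state is a pair (one from each), accepting exactly when both do. After merging equivalent states the machine shrinks.
A 10-state machine:
        0   1  
>* s0   s1  s2 
   s1   s3  s4 
   s2   s3  s5 
   s3   s0  s6 
   s4   s0  s7 
   s5   s0  s8 
 * s6   s1  s9 
 * s7   s1  s8 
   s8   s8  s8 
   s9   s3  s8 
(> = start, * = accepting)

start=s0 accept=s0,s6,s7 s0-0->s1 s0-1->s2 s1-0->s3 s1-1->s4 s2-0->s3 s2-1->s5 s3-0->s0 s3-1->s6 s4-0->s0 s4-1->s7 s5-0->s0 s5-1->s8 s6-0->s1 s6-1->s9 s7-0->s1 s7-1->s8 s8-0->s8 s8-1->s8 s9-0->s3 s9-1->s8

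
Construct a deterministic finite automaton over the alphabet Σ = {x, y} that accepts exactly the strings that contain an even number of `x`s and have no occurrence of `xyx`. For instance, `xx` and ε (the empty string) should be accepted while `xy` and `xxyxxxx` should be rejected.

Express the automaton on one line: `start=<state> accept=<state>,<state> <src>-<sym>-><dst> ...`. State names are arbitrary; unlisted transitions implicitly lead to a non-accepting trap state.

start=A accept=A,C,E A-x->B A-y->A B-x->C B-y->D C-x->B C-y->E D-x->F D-y->G E-x->F E-y->A F-x->F F-y->F G-x->C G-y->G

Build one automaton per condition and run them in lockstep. One (2 states) tracks the count of `x`s modulo 2; the other (4 states) tracks partial matches of the forbidden pattern `xyx`. Each combined state is a pair, one component from each; accept when both components accept. Minimizing collapses redundant product states.
A 7-state machine:
       x  y 
>* A   B  A 
   B   C  D 
 * C   B  E 
   D   F  G 
 * E   F  A 
   F   F  F 
   G   C  G 
(> = start, * = accepting)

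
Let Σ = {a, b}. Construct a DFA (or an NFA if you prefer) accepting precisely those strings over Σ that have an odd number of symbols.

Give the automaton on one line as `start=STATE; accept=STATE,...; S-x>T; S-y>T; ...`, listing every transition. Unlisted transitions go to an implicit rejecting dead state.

start=S0; accept=S1; S0-a>S1; S0-b>S1; S1-a>S0; S1-b>S0

Count input length modulo 2: every symbol advances one step around the cycle S0 → S1 → S0. Accept at S1.
A 2-state machine:
        a   b  
>  S0   S1  S1 
 * S1   S0  S0 
(> = start, * = accepting)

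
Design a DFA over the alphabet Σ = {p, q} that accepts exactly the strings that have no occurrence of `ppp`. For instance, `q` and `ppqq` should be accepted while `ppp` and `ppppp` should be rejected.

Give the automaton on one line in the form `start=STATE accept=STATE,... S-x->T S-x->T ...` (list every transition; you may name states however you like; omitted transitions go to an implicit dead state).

start=s0 accept=s0,s1,s2 s0-p->s1 s0-q->s0 s1-p->s2 s1-q->s0 s2-p->s3 s2-q->s0 s3-p->s3 s3-q->s3

This is the complement of 'contains `ppp`'. Use the same substring-matching states — s0 through s3 holding how much of `ppp` has just been matched — but flip the accepting set: everything except the trap s3 accepts.
A 4-state machine:
        p   q  
>* s0   s1  s0 
 * s1   s2  s0 
 * s2   s3  s0 
   s3   s3  s3 
(> = start, * = accepting)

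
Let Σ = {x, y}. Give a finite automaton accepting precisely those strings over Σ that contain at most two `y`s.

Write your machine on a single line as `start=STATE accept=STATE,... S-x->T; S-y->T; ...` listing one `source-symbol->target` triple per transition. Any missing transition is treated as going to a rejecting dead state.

start=q0; accept=q0,q1,q2; q0-x->q0; q0-y->q1; q1-x->q1; q1-y->q2; q2-x->q2; q2-y->q3; q3-x->q3; q3-y->q3

Count `y`s, saturating at 3: states q0 through q2 mean 0 through 2 `y`s seen; q3 means more than 2. Each `y` increments (capped at q3); other symbols loop. Accept from {q0, q1, q2}.
With 4 states:
        x   y  
>* q0   q0  q1 
 * q1   q1  q2 
 * q2   q2  q3 
   q3   q3  q3 
(> = start, * = accepting)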